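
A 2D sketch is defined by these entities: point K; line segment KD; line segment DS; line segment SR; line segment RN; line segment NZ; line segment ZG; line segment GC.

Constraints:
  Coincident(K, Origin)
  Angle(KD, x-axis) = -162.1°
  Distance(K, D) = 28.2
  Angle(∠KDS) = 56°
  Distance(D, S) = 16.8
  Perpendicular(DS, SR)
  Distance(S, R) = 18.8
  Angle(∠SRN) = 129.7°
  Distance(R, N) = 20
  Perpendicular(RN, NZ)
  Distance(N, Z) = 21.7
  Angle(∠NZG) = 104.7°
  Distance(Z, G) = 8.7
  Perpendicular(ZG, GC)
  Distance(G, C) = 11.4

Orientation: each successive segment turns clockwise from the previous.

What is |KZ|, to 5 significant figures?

29.471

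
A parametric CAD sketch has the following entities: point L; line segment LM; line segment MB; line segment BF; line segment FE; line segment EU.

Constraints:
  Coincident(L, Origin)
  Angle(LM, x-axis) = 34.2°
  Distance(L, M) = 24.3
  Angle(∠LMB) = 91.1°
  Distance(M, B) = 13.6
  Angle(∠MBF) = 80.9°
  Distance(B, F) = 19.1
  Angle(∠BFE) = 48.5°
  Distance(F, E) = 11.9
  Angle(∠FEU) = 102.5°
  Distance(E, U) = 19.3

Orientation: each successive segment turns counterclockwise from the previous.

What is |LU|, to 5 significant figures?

33.562

L is at the origin; LM runs at 34.2° with length 24.3, so M = (20.098, 13.659). ∠LMB = 91.1° gives MB at 123.10° from the x-axis; with |MB| = 13.6, B = (12.671, 25.052). ∠MBF = 80.9° gives BF at -137.80° from the x-axis; with |BF| = 19.1, F = (-1.4783, 12.222). ∠BFE = 48.5° gives FE at -6.3000° from the x-axis; with |FE| = 11.9, E = (10.350, 10.916). ∠FEU = 102.5° gives EU at 71.200° from the x-axis; with |EU| = 19.3, U = (16.570, 29.186). Then |LU| = |U − L| = 33.562.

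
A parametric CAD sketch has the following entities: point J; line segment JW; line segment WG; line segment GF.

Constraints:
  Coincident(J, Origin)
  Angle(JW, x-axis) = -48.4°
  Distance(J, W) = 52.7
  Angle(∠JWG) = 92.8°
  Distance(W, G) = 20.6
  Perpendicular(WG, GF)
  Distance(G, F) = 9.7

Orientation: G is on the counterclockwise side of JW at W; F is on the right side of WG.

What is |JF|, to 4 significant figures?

66.51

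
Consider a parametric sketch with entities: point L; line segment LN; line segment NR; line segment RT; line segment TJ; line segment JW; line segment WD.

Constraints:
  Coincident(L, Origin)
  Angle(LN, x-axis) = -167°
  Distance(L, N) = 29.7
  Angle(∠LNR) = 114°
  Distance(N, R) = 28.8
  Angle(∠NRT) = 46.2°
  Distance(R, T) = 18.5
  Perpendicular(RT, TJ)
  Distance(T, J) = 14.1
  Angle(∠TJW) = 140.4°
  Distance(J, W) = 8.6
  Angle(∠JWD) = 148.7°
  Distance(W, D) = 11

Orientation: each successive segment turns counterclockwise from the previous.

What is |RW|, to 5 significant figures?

24.476

RT is perpendicular to TJ, so TJ runs at 122.80°; with |TJ| = 14.1, J = (-26.522, -13.078). ∠TJW = 140.4° gives JW at 162.40° from the x-axis; with |JW| = 8.6, W = (-34.719, -10.478). Then |RW| = |W − R| = 24.476.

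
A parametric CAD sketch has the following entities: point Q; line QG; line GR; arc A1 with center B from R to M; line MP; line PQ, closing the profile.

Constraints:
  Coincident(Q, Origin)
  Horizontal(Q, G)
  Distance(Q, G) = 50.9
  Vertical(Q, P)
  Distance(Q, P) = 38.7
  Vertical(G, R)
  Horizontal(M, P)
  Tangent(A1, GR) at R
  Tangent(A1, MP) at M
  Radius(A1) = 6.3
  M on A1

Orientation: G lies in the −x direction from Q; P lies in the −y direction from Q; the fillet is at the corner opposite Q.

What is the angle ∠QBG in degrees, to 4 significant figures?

65.01°

Q is at the origin; Q and G share the same y with |QG| = 50.9 and G on the −x side, so G = (-50.90, 0.000). Q and P share the same x with |QP| = 38.7 and P on the −y side, so P = (0.000, -38.70). The virtual corner opposite Q is at (-50.90, -38.70). Since A1 is tangent to GR there, BR ⟂ GR and since A1 is tangent to MP there, BM ⟂ MP, with radius 6.3, so the center B sits 6.3 in from both sides at B = (-44.60, -32.40). Then cos ∠QBG = BQ·BG / (|BQ||BG|), giving 65.01°.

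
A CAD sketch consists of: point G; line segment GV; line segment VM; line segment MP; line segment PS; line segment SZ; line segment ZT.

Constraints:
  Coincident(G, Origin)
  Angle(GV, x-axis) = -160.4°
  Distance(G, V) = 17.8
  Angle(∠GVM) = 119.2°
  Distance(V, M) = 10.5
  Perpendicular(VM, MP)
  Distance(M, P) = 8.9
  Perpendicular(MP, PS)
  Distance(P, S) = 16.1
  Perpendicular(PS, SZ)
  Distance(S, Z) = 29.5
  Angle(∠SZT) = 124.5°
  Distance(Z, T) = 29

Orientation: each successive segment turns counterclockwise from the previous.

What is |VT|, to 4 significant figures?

41.30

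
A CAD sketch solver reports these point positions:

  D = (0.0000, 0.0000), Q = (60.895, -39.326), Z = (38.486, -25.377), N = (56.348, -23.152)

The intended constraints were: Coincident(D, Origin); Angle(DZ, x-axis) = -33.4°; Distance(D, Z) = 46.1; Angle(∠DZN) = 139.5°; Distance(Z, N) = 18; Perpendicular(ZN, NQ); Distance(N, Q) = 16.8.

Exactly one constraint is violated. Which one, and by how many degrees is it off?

Perpendicular(ZN, NQ) — off by 8.60°.

D = (0.00, 0.00) ✓; DZ at -33.40° ✓; |DZ| = 46.10 ✓; ∠DZN = 139.5° ✓; |ZN| = 18.00 ✓; ∠(ZN, NQ) = 81.40° ✗; |NQ| = 16.80 ✓.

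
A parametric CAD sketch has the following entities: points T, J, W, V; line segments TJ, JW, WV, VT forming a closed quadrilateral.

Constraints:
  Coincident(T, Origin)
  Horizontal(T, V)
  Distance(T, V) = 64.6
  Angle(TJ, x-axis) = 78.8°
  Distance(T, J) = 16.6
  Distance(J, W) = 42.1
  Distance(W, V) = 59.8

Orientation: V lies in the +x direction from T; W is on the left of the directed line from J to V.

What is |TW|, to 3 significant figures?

57.3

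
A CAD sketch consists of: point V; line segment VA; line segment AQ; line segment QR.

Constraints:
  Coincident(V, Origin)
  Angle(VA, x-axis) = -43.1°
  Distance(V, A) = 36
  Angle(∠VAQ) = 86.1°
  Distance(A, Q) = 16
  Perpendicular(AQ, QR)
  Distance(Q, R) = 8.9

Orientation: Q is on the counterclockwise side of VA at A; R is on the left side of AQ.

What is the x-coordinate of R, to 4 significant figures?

29.50

∠VAQ = 86.1°, so AQ runs at -43.1° + (180° − 86.1°) = 50.80° from the x-axis; with |AQ| = 16.0, Q = A + 16.0·(cos 50.80°, sin 50.80°) = (36.40, -12.20). The perpendicularity gives QR at right angles to AQ; with |QR| = 8.9 on the left of AQ, R = Q + 8.9·(-0.7749, 0.6320) = (29.50, -6.574). So R.x = 29.50.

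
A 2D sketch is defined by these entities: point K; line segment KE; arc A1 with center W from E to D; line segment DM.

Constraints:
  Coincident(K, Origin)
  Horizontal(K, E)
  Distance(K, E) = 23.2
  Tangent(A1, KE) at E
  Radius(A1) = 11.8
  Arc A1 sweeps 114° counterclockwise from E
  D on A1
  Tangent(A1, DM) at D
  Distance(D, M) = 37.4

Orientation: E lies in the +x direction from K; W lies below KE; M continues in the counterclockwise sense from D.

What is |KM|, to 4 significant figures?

57.80

K is at the origin; KE is horizontal with |KE| = 23.2 and E on the +x side, so E = (23.20, 0.000). Tangency of A1 to KE means the radius WE is perpendicular to KE, so W = E + (0, -11.8) = (23.20, -11.80). On A1, E sits at bearing 90° from W; a 114° counterclockwise sweep puts D at bearing 204°, so D = W + 11.8·(cos 204°, sin 204°) = (12.42, -16.60). The tangent condition forces WD to be normal to DM, so DM runs along (−sin 204°, cos 204°); with |DM| = 37.4, M = (27.63, -50.77). Then |KM| = |M − K| = 57.80.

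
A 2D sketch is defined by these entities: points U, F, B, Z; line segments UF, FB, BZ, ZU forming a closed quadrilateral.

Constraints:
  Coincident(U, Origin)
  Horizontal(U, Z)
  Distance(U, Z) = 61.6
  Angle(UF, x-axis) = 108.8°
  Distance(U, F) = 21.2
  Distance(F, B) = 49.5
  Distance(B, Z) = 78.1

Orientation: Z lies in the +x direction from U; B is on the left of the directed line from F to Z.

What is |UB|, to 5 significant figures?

65.835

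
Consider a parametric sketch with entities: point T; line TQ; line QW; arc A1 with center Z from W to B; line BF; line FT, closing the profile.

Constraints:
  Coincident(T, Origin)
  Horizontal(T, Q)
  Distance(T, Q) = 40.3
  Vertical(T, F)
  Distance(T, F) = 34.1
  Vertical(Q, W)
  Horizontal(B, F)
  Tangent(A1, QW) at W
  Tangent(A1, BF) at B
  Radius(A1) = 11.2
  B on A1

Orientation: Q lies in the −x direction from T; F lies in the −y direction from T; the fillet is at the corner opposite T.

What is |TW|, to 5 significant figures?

46.352

T is at the origin; TQ is horizontal with |TQ| = 40.3 and Q on the −x side, so Q = (-40.300, 0.0000). TF is vertical with |TF| = 34.1 and F on the −y side, so F = (0.0000, -34.100). The virtual corner opposite T is at (-40.300, -34.100). A1 meets QW tangentially, so ZW is at right angles to QW and tangency of A1 to BF means the radius ZB is perpendicular to BF, with radius 11.2, so the center Z sits 11.2 in from both sides at Z = (-29.100, -22.900). That places the tangent points at W = (-40.300, -22.900) on QW and B = (-29.100, -34.100) on BF. Then |TW| = |W − T| = 46.352.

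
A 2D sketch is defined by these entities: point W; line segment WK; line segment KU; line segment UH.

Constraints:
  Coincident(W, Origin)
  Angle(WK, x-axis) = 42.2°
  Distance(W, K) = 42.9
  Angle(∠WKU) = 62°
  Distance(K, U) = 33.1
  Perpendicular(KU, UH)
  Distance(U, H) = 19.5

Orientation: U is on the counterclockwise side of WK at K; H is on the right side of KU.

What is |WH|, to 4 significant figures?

58.82

W is at the origin; WK runs at 42.2° with length 42.9, so K = 42.9·(cos 42.2°, sin 42.2°) = (31.78, 28.82). ∠WKU = 62.0°, so KU runs at 42.2° + (180° − 62.0°) = 160.2° from the x-axis; with |KU| = 33.1, U = K + 33.1·(cos 160.2°, sin 160.2°) = (0.6374, 40.03). The perpendicularity gives UH at right angles to KU; with |UH| = 19.5 on the right of KU, H = U + 19.5·(0.3387, 0.9409) = (7.243, 58.38). Then |WH| = |H − W| = 58.82.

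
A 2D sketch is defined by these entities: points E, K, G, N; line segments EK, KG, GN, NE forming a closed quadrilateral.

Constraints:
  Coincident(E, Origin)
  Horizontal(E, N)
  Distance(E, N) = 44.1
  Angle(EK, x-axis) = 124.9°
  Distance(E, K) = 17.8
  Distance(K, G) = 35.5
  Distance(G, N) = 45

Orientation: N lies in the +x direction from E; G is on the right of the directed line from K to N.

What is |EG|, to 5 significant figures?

18.602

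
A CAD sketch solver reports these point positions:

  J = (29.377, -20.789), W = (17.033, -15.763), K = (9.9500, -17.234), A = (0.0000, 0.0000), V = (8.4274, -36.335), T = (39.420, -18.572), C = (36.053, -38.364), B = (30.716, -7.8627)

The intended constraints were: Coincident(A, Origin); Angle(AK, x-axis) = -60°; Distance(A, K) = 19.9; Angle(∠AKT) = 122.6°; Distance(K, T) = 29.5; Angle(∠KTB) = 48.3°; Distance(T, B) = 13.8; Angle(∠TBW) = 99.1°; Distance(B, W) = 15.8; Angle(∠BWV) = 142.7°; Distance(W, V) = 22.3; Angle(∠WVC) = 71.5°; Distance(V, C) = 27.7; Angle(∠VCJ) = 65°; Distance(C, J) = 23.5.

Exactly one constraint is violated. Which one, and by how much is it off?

Distance(C, J) = 23.5 — off by 4.70.

A = (0.00, 0.00) ✓; AK at -60.00° ✓; |AK| = 19.90 ✓; ∠AKT = 122.6° ✓; |KT| = 29.50 ✓; ∠KTB = 48.30° ✓; |TB| = 13.80 ✓; ∠TBW = 99.10° ✓; |BW| = 15.80 ✓; ∠BWV = 142.7° ✓; |WV| = 22.30 ✓; ∠WVC = 71.50° ✓; |VC| = 27.70 ✓; ∠VCJ = 65.00° ✓; |CJ| = 18.80 ✗.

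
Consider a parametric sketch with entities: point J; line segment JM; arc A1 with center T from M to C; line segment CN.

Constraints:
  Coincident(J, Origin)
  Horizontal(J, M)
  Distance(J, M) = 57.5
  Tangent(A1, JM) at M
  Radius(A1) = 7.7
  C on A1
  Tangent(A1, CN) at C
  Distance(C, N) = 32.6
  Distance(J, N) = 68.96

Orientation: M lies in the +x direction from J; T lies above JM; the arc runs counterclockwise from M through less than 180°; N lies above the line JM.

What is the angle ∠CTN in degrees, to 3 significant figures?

76.7°

J is at the origin; J and M share the same y with |JM| = 57.5 and M on the +x side, so M = (57.5, 0.00). Since A1 is tangent to JM there, TM ⟂ JM, so T = M + (0, 7.7) = (57.5, 7.70). Since TC ⟂ CN (tangency), |TN| = √(7.7² + 32.6²) = 33.5 regardless of where C sits on A1. So N lies on both circle(J, 68.96) and circle(T, 33.5); the above-JM intersection is N = (55.4, 41.1). C is the foot of the tangent from N: C = (64.9, 9.95).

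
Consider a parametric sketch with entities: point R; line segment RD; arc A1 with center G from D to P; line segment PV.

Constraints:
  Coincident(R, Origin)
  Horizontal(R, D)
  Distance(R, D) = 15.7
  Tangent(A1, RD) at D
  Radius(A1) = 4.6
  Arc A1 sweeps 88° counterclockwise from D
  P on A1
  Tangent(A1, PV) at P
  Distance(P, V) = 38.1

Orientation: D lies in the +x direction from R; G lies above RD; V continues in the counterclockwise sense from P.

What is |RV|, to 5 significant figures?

47.701

R is at the origin; RD is horizontal with |RD| = 15.7 and D on the +x side, so D = (15.700, 0.0000). Since A1 is tangent to RD there, GD ⟂ RD, so G = D + (0, 4.6) = (15.700, 4.6000). On A1, D sits at bearing -90° from G; an 88° counterclockwise sweep puts P at bearing -2°, so P = G + 4.6·(cos -2°, sin -2°) = (20.297, 4.4395). The tangent condition forces GP to be normal to PV, so PV runs along (−sin -2°, cos -2°); with |PV| = 38.1, V = (21.627, 42.516). Then |RV| = |V − R| = 47.701.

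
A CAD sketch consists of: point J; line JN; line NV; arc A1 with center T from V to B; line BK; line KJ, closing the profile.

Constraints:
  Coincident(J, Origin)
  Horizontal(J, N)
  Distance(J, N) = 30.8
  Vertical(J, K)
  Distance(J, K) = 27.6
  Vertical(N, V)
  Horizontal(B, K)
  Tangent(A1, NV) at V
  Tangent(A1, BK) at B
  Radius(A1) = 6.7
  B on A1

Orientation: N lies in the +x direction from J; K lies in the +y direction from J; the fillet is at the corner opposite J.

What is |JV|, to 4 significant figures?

37.22

J is at the origin; JN is horizontal with |JN| = 30.8 and N on the +x side, so N = (30.80, 0.000). J and K share the same x with |JK| = 27.6 and K on the +y side, so K = (0.000, 27.60). The virtual corner opposite J is at (30.80, 27.60). A1 meets NV tangentially, so TV is at right angles to NV and tangency of A1 to BK means the radius TB is perpendicular to BK, with radius 6.7, so the center T sits 6.7 in from both sides at T = (24.10, 20.90). That places the tangent points at V = (30.80, 20.90) on NV and B = (24.10, 27.60) on BK. Then |JV| = |V − J| = 37.22.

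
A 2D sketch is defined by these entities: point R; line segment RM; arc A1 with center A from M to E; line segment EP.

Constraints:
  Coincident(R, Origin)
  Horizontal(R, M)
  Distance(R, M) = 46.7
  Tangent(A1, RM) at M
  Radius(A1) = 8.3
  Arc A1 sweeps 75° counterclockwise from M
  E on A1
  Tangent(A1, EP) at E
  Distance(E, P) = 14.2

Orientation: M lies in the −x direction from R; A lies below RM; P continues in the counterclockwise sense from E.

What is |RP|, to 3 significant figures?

61.7

R is at the origin; RM is horizontal with |RM| = 46.7 and M on the −x side, so M = (-46.7, 0.00). A1 meets RM tangentially, so AM is at right angles to RM, so A = M + (0, -8.3) = (-46.7, -8.30). On A1, M sits at bearing 90° from A; a 75° counterclockwise sweep puts E at bearing 165°, so E = A + 8.3·(cos 165°, sin 165°) = (-54.7, -6.15). Tangency of A1 to EP means the radius AE is perpendicular to EP, so EP runs along (−sin 165°, cos 165°); with |EP| = 14.2, P = (-58.4, -19.9). Then |RP| = |P − R| = 61.7.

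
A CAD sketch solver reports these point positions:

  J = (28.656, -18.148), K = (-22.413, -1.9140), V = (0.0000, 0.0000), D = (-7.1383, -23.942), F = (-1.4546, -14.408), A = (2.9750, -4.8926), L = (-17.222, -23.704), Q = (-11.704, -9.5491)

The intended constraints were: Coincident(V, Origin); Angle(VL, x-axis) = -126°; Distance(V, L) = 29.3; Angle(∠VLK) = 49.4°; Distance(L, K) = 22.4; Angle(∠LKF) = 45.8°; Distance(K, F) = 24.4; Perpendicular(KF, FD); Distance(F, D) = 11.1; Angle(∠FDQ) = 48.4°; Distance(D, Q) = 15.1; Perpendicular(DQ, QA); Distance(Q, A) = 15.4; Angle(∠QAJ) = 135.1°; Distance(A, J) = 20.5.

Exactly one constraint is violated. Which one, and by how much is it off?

Distance(A, J) = 20.5 — off by 8.40.

V = (0.00, 0.00) ✓; VL at -126.0° ✓; |VL| = 29.30 ✓; ∠VLK = 49.40° ✓; |LK| = 22.40 ✓; ∠LKF = 45.80° ✓; |KF| = 24.40 ✓; ∠(KF, FD) = 90.00° ✓; |FD| = 11.10 ✓; ∠FDQ = 48.40° ✓; |DQ| = 15.10 ✓; ∠(DQ, QA) = 90.00° ✓; |QA| = 15.40 ✓; ∠QAJ = 135.1° ✓; |AJ| = 28.90 ✗.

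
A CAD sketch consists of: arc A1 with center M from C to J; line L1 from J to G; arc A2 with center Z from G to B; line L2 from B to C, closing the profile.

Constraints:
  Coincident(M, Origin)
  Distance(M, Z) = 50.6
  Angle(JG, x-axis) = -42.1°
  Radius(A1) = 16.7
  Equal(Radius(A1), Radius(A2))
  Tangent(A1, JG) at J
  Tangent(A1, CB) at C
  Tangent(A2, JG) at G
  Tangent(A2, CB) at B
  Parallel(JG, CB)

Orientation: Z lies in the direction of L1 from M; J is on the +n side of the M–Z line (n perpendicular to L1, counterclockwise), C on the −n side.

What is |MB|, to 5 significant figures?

53.285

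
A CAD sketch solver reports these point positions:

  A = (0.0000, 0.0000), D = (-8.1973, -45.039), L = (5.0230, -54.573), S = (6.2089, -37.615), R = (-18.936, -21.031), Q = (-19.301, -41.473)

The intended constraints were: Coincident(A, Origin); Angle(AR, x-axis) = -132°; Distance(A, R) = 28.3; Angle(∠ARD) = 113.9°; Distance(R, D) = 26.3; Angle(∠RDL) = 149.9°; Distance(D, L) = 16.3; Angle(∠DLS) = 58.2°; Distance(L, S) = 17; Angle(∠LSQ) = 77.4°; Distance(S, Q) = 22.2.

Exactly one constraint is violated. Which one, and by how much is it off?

Distance(S, Q) = 22.2 — off by 3.60.

A = (0.00, 0.00) ✓; AR at -132.0° ✓; |AR| = 28.30 ✓; ∠ARD = 113.9° ✓; |RD| = 26.30 ✓; ∠RDL = 149.9° ✓; |DL| = 16.30 ✓; ∠DLS = 58.20° ✓; |LS| = 17.00 ✓; ∠LSQ = 77.40° ✓; |SQ| = 25.80 ✗.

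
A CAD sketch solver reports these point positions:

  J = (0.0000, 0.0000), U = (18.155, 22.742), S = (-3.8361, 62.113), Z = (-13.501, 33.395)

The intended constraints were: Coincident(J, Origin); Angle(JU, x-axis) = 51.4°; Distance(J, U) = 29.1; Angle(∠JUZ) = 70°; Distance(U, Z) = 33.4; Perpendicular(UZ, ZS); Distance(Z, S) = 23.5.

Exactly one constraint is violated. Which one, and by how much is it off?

Distance(Z, S) = 23.5 — off by 6.80.

J = (0.00, 0.00) ✓; JU at 51.40° ✓; |JU| = 29.10 ✓; ∠JUZ = 70.00° ✓; |UZ| = 33.40 ✓; ∠(UZ, ZS) = 90.00° ✓; |ZS| = 30.30 ✗.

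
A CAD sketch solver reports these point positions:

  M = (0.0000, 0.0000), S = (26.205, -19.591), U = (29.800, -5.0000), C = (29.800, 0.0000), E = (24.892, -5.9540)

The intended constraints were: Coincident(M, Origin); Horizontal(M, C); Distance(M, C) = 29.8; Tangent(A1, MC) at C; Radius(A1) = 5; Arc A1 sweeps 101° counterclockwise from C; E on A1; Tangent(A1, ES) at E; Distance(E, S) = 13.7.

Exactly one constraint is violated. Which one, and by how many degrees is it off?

Tangent(A1, ES) at E — off by 5.50°.

M = (0.00, 0.00) ✓; M.y = 0.00, C.y = 0.00 ✓; |MC| = 29.80 ✓; ∠(UC, CM) = 90.00° ✓; |UC| = 5.000 ✓; bearing(U→E) − bearing(U→C) = 101.0° ✓; |UE| = 5.000 ✓; ∠(UE, ES) = 95.50° ✗; |ES| = 13.70 ✓.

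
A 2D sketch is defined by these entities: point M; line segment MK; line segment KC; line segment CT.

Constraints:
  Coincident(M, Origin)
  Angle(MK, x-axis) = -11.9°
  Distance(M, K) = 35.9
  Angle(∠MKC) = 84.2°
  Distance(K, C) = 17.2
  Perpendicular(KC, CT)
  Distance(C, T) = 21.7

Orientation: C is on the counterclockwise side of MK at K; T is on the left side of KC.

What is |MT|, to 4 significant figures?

19.51

∠MKC = 84.2°, so KC runs at -11.9° + (180° − 84.2°) = 83.90° from the x-axis; with |KC| = 17.2, C = K + 17.2·(cos 83.90°, sin 83.90°) = (36.96, 9.700). The perpendicularity gives CT at right angles to KC; with |CT| = 21.7 on the left of KC, T = C + 21.7·(-0.9943, 0.1063) = (15.38, 12.01). Then |MT| = |T − M| = 19.51.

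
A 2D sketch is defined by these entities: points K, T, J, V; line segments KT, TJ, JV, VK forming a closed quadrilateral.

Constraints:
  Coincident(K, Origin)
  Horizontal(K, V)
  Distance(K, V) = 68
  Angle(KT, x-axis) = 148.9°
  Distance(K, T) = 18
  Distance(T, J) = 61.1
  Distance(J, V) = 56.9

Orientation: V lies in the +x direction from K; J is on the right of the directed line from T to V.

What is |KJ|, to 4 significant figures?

44.32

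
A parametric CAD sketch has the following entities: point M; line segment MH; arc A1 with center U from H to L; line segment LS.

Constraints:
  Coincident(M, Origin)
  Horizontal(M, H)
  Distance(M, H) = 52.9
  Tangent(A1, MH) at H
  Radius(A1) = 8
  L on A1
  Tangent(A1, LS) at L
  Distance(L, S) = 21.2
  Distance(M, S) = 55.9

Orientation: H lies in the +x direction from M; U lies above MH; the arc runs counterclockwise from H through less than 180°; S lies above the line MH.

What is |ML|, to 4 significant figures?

60.76

M is at the origin; M and H share the same y with |MH| = 52.9 and H on the +x side, so H = (52.90, 0.000). Since A1 is tangent to MH there, UH ⟂ MH, so U = H + (0, 8) = (52.90, 8.000). Since UL ⟂ LS (tangency), |US| = √(8.0² + 21.2²) = 22.66 regardless of where L sits on A1. So S lies on both circle(M, 55.9) and circle(U, 22.66); the above-MH intersection is S = (47.21, 29.93). L is the foot of the tangent from S: L = (59.44, 12.61).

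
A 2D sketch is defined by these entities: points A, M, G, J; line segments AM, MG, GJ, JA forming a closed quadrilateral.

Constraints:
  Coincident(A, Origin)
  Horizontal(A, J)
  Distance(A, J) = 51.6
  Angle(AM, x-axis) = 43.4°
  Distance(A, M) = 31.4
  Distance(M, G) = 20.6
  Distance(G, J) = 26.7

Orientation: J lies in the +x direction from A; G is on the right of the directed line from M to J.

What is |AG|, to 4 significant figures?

24.95

A is at the origin; A and J share the same y with |AJ| = 51.6 and J in +x, so J = (51.6, 0). AM runs at 43.4° with |AM| = 31.4, so M = (22.81, 21.57). G is determined by |MG| = 20.6 and |GJ| = 26.7 together: it lies at the intersection of circle(M, 20.6) and circle(J, 26.7). With |MJ| = 35.97, the foot of the radical line on MJ is 13.98 from M and the perpendicular offset is √(20.6² − 13.98²) = 15.13. Taking the right-of-MJ solution: G = (24.92, 1.083).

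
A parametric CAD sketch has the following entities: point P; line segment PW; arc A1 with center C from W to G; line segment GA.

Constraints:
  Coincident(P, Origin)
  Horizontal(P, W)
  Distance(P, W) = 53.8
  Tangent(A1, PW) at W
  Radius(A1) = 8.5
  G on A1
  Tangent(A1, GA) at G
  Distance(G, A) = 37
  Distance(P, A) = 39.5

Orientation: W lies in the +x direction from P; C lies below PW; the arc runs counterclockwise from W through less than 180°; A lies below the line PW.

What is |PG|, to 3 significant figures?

47.3

Checks: ∠(CW, WP) = 90.00° ✓; |CW| = 8.500 ✓; |CG| = 8.500 ✓; ∠(CG, GA) = 90.00° ✓; |GA| = 37.00 ✓; |PA| = 39.50 ✓.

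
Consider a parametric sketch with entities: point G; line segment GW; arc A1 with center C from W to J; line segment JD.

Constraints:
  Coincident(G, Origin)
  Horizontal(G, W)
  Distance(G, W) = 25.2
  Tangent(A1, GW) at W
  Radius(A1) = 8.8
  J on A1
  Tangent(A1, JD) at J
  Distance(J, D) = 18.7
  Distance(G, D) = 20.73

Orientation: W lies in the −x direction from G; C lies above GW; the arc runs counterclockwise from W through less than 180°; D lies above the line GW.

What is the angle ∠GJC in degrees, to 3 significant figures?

158°

G is at the origin; GW is horizontal with |GW| = 25.2 and W on the −x side, so W = (-25.2, 0.00). Tangency of A1 to GW means the radius CW is perpendicular to GW, so C = W + (0, 8.8) = (-25.2, 8.80). Since CJ ⟂ JD (tangency), |CD| = √(8.8² + 18.7²) = 20.7 regardless of where J sits on A1. So D lies on both circle(G, 20.73) and circle(C, 20.7); the above-GW intersection is D = (-7.43, 19.4). J is the foot of the tangent from D: J = (-17.9, 3.87).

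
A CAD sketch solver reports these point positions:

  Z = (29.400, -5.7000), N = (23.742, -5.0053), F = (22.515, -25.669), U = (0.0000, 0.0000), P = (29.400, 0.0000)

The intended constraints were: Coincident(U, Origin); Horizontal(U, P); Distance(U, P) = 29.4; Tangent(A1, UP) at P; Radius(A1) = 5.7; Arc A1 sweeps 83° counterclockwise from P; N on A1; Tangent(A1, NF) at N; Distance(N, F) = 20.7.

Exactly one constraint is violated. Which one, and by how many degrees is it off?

Tangent(A1, NF) at N — off by 3.60°.

U = (0.00, 0.00) ✓; U.y = 0.00, P.y = 0.00 ✓; |UP| = 29.40 ✓; ∠(ZP, PU) = 90.00° ✓; |ZP| = 5.700 ✓; bearing(Z→N) − bearing(Z→P) = 83.00° ✓; |ZN| = 5.700 ✓; ∠(ZN, NF) = 86.40° ✗; |NF| = 20.70 ✓.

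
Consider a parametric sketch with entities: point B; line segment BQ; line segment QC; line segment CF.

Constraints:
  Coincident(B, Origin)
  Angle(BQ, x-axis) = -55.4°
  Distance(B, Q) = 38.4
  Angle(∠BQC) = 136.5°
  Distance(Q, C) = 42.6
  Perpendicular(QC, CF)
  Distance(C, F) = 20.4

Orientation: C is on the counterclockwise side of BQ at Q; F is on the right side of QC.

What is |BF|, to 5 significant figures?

84.600

B is at the origin; BQ runs at -55.4° with length 38.4, so Q = 38.4·(cos -55.4°, sin -55.4°) = (21.805, -31.608). ∠BQC = 136.5°, so QC runs at -55.4° + (180° − 136.5°) = -11.900° from the x-axis; with |QC| = 42.6, C = Q + 42.6·(cos -11.900°, sin -11.900°) = (63.490, -40.393). The perpendicularity gives CF at right angles to QC; with |CF| = 20.4 on the right of QC, F = C + 20.4·(-0.20620, -0.97851) = (59.283, -60.354). Then |BF| = |F − B| = 84.600.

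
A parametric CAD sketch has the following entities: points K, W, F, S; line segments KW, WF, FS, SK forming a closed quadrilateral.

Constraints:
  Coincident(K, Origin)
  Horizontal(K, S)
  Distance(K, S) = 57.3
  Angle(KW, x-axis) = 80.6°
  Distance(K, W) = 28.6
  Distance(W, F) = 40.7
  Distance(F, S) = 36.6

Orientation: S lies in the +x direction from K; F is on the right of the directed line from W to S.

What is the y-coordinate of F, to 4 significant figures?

-8.725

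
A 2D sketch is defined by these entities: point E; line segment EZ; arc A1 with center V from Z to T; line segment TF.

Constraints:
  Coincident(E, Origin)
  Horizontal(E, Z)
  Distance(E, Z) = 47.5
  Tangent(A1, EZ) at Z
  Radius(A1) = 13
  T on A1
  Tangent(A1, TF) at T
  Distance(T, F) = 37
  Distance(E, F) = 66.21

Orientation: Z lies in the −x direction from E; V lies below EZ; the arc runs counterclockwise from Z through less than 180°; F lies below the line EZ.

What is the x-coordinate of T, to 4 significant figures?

-58.93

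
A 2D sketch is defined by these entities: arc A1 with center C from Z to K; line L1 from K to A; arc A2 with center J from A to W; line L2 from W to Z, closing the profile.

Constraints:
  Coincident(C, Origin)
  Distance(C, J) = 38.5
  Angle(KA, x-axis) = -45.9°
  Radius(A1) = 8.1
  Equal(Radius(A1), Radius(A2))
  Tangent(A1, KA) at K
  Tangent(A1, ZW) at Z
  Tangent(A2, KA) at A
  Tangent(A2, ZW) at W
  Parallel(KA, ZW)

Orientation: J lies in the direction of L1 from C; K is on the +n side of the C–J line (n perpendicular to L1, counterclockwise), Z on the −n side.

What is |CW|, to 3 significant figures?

39.3

Tangency of A1 to both parallel lines with radius 8.1 puts K and Z at C ± 8.1·n: K = (5.82, 5.64), Z = (-5.82, -5.64). Equal radii place A and W the same way about J: A = J + 8.1·n = (32.6, -22.0), W = J − 8.1·n = (21.0, -33.3). Then |CW| = |W − C| = 39.3.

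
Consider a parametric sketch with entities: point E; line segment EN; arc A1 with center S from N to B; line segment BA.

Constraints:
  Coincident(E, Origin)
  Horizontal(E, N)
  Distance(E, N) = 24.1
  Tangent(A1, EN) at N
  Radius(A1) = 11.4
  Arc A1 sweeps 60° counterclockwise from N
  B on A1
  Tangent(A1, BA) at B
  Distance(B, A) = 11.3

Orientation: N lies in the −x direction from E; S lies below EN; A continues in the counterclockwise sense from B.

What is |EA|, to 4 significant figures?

42.54

E is at the origin; EN is horizontal with |EN| = 24.1 and N on the −x side, so N = (-24.10, 0.000). The tangent condition forces SN to be normal to EN, so S = N + (0, -11.4) = (-24.10, -11.40). On A1, N sits at bearing 90° from S; a 60° counterclockwise sweep puts B at bearing 150°, so B = S + 11.4·(cos 150°, sin 150°) = (-33.97, -5.700). The tangent condition forces SB to be normal to BA, so BA runs along (−sin 150°, cos 150°); with |BA| = 11.3, A = (-39.62, -15.49). Then |EA| = |A − E| = 42.54.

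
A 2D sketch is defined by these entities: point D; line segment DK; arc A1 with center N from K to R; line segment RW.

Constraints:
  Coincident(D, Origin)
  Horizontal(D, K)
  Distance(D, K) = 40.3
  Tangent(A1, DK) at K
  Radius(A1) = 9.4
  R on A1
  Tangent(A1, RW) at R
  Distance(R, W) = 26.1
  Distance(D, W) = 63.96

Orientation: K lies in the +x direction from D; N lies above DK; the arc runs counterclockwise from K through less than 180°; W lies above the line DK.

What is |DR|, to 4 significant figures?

50.08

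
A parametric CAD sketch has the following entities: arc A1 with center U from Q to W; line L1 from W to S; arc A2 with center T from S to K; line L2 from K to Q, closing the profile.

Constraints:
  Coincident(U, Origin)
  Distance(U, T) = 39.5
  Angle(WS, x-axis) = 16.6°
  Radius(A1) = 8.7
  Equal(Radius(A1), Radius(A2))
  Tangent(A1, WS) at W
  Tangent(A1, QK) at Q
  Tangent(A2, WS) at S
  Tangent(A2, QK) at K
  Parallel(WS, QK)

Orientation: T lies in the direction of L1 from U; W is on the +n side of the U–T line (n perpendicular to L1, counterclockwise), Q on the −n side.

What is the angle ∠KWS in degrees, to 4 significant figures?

23.77°

The slot axis is L1's direction at 16.6°, so u = (cos 16.6°, sin 16.6°) = (0.9583, 0.2857) and n = (−sin 16.6°, cos 16.6°) = (-0.2857, 0.9583). U is at the origin and T lies 39.5 along u from U, so T = 39.5·u = (37.85, 11.28). Tangency of A1 to both parallel lines with radius 8.7 puts W and Q at U ± 8.7·n: W = (-2.485, 8.337), Q = (2.485, -8.337). Equal radii place S and K the same way about T: S = T + 8.7·n = (35.37, 19.62), K = T − 8.7·n = (40.34, 2.947). Then cos ∠KWS = WK·WS / (|WK||WS|), giving 23.77°.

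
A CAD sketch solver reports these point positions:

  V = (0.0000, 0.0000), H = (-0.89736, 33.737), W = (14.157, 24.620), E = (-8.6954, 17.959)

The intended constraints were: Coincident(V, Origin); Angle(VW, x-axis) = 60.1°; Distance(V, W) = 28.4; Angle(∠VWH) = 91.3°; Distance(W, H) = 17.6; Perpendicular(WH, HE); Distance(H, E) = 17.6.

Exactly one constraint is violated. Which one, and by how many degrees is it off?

Perpendicular(WH, HE) — off by 4.90°.

V = (0.00, 0.00) ✓; VW at 60.10° ✓; |VW| = 28.40 ✓; ∠VWH = 91.30° ✓; |WH| = 17.60 ✓; ∠(WH, HE) = 94.90° ✗; |HE| = 17.60 ✓.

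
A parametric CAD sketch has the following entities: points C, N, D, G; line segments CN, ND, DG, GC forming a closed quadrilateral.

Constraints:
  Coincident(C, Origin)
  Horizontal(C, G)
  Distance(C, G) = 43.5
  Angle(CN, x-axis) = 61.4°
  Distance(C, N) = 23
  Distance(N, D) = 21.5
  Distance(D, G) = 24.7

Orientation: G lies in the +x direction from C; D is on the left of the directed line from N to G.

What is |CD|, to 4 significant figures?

39.23

C is at the origin; C and G share the same y with |CG| = 43.5 and G in +x, so G = (43.5, 0). CN runs at 61.4° with |CN| = 23.0, so N = (11.01, 20.19). D is determined by |ND| = 21.5 and |DG| = 24.7 together: it lies at the intersection of circle(N, 21.5) and circle(G, 24.7). With |NG| = 38.25, the foot of the radical line on NG is 17.19 from N and the perpendicular offset is √(21.5² − 17.19²) = 12.91. Taking the left-of-NG solution: D = (32.43, 22.08).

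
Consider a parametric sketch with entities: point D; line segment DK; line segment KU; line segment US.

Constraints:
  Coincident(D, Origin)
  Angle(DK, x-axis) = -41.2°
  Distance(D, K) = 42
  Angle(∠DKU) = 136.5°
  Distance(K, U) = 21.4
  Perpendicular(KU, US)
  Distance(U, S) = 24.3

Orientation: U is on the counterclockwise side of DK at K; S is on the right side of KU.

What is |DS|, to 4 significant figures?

74.31

D is at the origin; DK runs at -41.2° with length 42.0, so K = 42.0·(cos -41.2°, sin -41.2°) = (31.60, -27.66). ∠DKU = 136.5°, so KU runs at -41.2° + (180° − 136.5°) = 2.300° from the x-axis; with |KU| = 21.4, U = K + 21.4·(cos 2.300°, sin 2.300°) = (52.98, -26.81). KU ⟂ US; with |US| = 24.3 on the right of KU, S = U + 24.3·(0.04013, -0.9992) = (53.96, -51.09). Then |DS| = |S − D| = 74.31.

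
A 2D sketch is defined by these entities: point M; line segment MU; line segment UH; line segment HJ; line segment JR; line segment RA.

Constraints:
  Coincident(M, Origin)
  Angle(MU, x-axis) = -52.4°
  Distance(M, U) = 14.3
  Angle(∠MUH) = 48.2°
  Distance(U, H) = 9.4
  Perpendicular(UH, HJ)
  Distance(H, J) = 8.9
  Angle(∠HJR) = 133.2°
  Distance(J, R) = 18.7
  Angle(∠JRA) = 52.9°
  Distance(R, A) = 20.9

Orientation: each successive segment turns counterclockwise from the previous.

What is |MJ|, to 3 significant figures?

1.77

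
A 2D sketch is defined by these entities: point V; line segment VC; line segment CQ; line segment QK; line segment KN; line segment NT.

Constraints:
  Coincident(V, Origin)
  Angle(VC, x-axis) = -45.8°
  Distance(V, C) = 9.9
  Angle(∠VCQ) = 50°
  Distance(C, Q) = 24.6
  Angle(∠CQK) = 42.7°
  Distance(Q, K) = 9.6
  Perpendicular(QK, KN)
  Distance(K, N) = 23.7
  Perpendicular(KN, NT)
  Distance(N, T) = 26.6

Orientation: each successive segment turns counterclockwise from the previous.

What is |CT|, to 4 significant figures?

35.77

QK ⟂ KN, so KN runs at -48.50°; with |KN| = 23.7, N = (17.90, -6.735). KN ⟂ NT, so NT runs at 41.50°; with |NT| = 26.6, T = (37.82, 10.89). Then |CT| = |T − C| = 35.77.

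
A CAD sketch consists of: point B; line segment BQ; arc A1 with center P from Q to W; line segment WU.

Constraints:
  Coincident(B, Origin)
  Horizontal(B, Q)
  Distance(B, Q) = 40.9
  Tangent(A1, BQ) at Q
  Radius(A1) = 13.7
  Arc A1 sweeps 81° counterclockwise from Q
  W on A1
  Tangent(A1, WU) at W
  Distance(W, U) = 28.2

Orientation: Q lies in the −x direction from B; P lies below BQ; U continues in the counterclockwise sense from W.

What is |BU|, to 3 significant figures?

70.8

On A1, Q sits at bearing 90° from P; an 81° counterclockwise sweep puts W at bearing 171°, so W = P + 13.7·(cos 171°, sin 171°) = (-54.4, -11.6). Tangency of A1 to WU means the radius PW is perpendicular to WU, so WU runs along (−sin 171°, cos 171°); with |WU| = 28.2, U = (-58.8, -39.4). Then |BU| = |U − B| = 70.8.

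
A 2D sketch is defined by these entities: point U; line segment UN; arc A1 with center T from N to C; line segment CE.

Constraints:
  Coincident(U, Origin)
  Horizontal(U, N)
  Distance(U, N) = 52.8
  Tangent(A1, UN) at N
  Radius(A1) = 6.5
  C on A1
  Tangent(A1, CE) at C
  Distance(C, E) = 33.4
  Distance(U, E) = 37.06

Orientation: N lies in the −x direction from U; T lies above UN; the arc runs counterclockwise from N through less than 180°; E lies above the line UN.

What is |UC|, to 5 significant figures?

48.035

Checks: U = (0.00, 0.00) ✓; |TC| = 6.500 ✓; ∠(TC, CE) = 90.00° ✓; |CE| = 33.40 ✓; |UE| = 37.06 ✓.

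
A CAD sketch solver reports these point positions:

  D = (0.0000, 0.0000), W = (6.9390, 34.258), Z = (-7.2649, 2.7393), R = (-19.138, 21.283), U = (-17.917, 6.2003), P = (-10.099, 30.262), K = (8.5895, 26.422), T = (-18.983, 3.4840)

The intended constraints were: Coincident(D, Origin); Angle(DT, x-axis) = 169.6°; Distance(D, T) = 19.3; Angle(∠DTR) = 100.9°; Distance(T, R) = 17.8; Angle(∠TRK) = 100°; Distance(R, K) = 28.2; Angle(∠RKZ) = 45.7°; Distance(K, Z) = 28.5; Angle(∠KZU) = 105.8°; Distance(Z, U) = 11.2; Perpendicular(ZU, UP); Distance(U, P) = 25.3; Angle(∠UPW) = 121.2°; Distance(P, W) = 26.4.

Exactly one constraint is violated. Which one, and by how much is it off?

Distance(P, W) = 26.4 — off by 8.90.

D = (0.00, 0.00) ✓; DT at 169.6° ✓; |DT| = 19.30 ✓; ∠DTR = 100.9° ✓; |TR| = 17.80 ✓; ∠TRK = 100.0° ✓; |RK| = 28.20 ✓; ∠RKZ = 45.70° ✓; |KZ| = 28.50 ✓; ∠KZU = 105.8° ✓; |ZU| = 11.20 ✓; ∠(ZU, UP) = 90.00° ✓; |UP| = 25.30 ✓; ∠UPW = 121.2° ✓; |PW| = 17.50 ✗.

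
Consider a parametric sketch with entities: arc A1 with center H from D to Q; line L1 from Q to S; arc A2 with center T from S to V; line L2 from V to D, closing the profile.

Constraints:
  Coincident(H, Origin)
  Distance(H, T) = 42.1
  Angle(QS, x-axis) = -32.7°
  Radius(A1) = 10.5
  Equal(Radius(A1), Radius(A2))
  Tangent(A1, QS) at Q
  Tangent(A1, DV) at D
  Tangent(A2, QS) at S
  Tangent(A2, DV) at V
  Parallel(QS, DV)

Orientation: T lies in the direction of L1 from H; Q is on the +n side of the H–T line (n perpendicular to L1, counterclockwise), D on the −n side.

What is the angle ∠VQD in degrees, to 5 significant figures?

63.489°

The slot axis is L1's direction at -32.7°, so u = (cos -32.7°, sin -32.7°) = (0.84151, -0.54024) and n = (−sin -32.7°, cos -32.7°) = (0.54024, 0.84151). H is at the origin and T lies 42.1 along u from H, so T = 42.1·u = (35.428, -22.744). Tangency of A1 to both parallel lines with radius 10.5 puts Q and D at H ± 10.5·n: Q = (5.6725, 8.8359), D = (-5.6725, -8.8359). Equal radii place S and V the same way about T: S = T + 10.5·n = (41.100, -13.908), V = T − 10.5·n = (29.755, -31.580). Then cos ∠VQD = QV·QD / (|QV||QD|), giving 63.489°.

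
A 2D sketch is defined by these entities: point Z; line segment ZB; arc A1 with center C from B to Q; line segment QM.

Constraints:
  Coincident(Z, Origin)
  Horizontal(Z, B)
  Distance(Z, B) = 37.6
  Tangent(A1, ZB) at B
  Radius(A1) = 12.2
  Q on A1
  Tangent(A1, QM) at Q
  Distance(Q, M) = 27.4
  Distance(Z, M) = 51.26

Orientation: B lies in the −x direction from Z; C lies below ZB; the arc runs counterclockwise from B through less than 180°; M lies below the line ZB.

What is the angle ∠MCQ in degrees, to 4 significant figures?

66.00°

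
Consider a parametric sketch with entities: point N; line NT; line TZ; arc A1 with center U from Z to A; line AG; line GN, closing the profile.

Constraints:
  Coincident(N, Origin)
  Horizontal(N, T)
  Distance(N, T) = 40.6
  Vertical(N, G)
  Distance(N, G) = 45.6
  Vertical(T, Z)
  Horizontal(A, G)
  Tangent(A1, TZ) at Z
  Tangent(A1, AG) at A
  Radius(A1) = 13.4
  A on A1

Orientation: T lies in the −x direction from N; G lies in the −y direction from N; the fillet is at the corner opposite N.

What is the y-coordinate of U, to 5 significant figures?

-32.200

N is at the origin; N and T share the same y with |NT| = 40.6 and T on the −x side, so T = (-40.600, 0.0000). NG is vertical with |NG| = 45.6 and G on the −y side, so G = (0.0000, -45.600). The virtual corner opposite N is at (-40.600, -45.600). The tangent condition forces UZ to be normal to TZ and since A1 is tangent to AG there, UA ⟂ AG, with radius 13.4, so the center U sits 13.4 in from both sides at U = (-27.200, -32.200). So U.y = -32.200.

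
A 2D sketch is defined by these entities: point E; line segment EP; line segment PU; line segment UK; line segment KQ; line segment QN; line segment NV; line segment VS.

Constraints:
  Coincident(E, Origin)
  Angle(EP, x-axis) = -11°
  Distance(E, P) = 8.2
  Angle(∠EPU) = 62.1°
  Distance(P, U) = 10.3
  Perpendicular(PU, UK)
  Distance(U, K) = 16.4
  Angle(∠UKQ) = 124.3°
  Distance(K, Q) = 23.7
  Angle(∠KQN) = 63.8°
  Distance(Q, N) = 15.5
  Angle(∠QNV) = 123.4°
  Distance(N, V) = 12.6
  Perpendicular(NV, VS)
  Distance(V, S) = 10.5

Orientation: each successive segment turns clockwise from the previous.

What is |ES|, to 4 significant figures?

6.767

E is at the origin; EP runs at -11.0° with length 8.2, so P = (8.049, -1.565). ∠EPU = 62.1° gives PU at -128.9° from the x-axis; with |PU| = 10.3, U = (1.581, -9.581). PU ⟂ UK, so UK runs at 141.1°; with |UK| = 16.4, K = (-11.18, 0.7181). ∠UKQ = 124.3° gives KQ at 85.40° from the x-axis; with |KQ| = 23.7, Q = (-9.281, 24.34). ∠KQN = 63.8° gives QN at -30.80° from the x-axis; with |QN| = 15.5, N = (4.033, 16.41). ∠QNV = 123.4° gives NV at -87.40° from the x-axis; with |NV| = 12.6, V = (4.604, 3.818). NV ⟂ VS, so VS runs at -177.4°; with |VS| = 10.5, S = (-5.885, 3.342). Then |ES| = |S − E| = 6.767.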